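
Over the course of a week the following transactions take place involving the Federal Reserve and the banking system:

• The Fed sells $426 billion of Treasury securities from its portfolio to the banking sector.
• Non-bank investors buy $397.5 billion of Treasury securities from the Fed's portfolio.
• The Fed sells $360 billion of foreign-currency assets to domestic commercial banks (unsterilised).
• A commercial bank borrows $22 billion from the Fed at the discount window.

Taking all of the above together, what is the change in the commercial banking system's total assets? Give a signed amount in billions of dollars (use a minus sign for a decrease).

-$375.5 billion

Fed balance sheet:
  Assets:      Securities −$823.5B, Loans to banks +$22B, Foreign assets −$360B
  Liabilities: Bank reserves −$1161.5B
Commercial banking system:
  Assets:      Reserves at CB −$1161.5B, Securities +$426B, Foreign assets +$360B
  Liabilities: Checkable deposits −$397.5B, Borrowings from CB +$22B
Change in total bank assets = -$375.5 billion.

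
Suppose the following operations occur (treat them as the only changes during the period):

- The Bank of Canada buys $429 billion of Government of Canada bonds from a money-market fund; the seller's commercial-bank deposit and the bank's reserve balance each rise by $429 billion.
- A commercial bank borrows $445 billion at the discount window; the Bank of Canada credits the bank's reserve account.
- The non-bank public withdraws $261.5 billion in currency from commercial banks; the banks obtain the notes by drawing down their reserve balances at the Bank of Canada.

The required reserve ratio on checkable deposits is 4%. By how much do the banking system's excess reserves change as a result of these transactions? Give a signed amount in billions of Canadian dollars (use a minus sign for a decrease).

+$605.8 billion

Asset purchase (from non-banks) $429 billion: reserves +$429B, deposits +$429B.
Discount-window loan $445 billion: reserves +$445B, deposits 0.
Currency withdrawal $261.5 billion: reserves −$261.5B, deposits −$261.5B.
Totals: Δreserves = +$612.5B, Δdeposits = +$167.5B.
Δrequired reserves = 4% × +$167.5B = +$6.7B.
Δexcess reserves = Δreserves − Δrequired = +$612.5B − (+$6.7B) = +$605.8 billion.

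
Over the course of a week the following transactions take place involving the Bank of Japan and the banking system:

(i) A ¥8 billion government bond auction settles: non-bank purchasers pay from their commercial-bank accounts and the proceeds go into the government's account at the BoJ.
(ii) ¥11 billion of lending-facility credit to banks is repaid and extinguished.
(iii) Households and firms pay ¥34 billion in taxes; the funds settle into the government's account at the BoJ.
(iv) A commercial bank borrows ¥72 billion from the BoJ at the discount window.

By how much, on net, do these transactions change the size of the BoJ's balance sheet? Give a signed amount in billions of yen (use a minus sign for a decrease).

+¥61 billion

BoJ balance sheet:
  Assets:      Loans to banks +¥61B
  Liabilities: Bank reserves +¥19B, Government deposits +¥42B
Change in total BoJ assets = +¥61 billion.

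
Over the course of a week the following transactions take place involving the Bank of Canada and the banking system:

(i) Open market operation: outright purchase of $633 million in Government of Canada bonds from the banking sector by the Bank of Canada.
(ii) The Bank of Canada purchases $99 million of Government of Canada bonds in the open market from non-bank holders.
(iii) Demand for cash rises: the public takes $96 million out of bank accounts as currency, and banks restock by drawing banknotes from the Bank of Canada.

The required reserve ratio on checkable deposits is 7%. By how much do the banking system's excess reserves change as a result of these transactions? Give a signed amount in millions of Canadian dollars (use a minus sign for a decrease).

+$635.79 million

OMO purchase (from banks) $633 million: reserves +$633M, deposits 0.
Asset purchase (from non-banks) $99 million: reserves +$99M, deposits +$99M.
Currency withdrawal $96 million: reserves −$96M, deposits −$96M.
Totals: Δreserves = +$636M, Δdeposits = +$3M.
Δrequired reserves = 7% × +$3M = +$0.21M.
Δexcess reserves = Δreserves − Δrequired = +$636M − (+$0.21M) = +$635.79 million.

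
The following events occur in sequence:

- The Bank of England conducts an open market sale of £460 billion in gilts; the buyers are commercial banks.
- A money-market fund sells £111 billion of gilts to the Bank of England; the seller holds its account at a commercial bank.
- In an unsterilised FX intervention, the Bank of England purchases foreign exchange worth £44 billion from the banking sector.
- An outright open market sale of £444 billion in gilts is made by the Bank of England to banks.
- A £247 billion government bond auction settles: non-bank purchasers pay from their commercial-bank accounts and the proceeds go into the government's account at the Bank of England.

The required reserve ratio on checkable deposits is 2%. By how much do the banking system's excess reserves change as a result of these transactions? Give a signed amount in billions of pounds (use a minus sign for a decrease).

OMO sale (to banks) £460 billion: reserves −£460B, deposits 0.
Asset purchase (from non-banks) £111 billion: reserves +£111B, deposits +£111B.
FX purchase £44 billion: reserves +£44B, deposits 0.
OMO sale (to banks) £444 billion: reserves −£444B, deposits 0.
Government account inflow £247 billion: reserves −£247B, deposits −£247B.
Totals: Δreserves = −£996B, Δdeposits = −£136B.
Δrequired reserves = 2% × −£136B = −£2.72B.
Δexcess reserves = Δreserves − Δrequired = −£996B − (−£2.72B) = -£993.28 billion.

-£993.28 billion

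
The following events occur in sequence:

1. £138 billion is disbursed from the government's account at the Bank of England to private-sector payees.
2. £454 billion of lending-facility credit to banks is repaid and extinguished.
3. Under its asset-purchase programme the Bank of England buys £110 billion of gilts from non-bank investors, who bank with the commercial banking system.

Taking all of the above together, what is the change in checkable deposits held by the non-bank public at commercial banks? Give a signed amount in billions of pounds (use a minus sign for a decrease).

Bank of England balance sheet:
  Assets:      Securities +£110B, Loans to banks −£454B
  Liabilities: Bank reserves −£206B, Government deposits −£138B
Commercial banking system:
  Assets:      Reserves at CB −£206B
  Liabilities: Checkable deposits +£248B, Borrowings from CB −£454B
So the change in checkable deposits held by the non-bank public at commercial banks is +£248 billion.

+£248 billion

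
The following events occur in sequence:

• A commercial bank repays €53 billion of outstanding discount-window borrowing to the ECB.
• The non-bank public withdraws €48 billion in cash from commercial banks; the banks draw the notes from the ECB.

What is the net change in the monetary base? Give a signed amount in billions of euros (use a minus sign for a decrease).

ECB balance sheet:
  Assets:      Loans to banks −€53B
  Liabilities: Bank reserves −€101B, Currency in circulation +€48B
Commercial banking system:
  Assets:      Reserves at CB −€101B
  Liabilities: Checkable deposits −€48B, Borrowings from CB −€53B
Monetary base = currency + reserves: +€48B + (−€101B) = -€53 billion.

-€53 billion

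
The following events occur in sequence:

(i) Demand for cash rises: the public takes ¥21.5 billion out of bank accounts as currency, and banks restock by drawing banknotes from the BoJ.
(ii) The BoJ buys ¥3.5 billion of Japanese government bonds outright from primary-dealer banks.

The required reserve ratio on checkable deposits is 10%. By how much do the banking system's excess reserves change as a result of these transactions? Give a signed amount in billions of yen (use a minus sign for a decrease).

-¥15.85 billion

Currency withdrawal ¥21.5 billion: reserves −¥21.5B, deposits −¥21.5B.
OMO purchase (from banks) ¥3.5 billion: reserves +¥3.5B, deposits 0.
Totals: Δreserves = −¥18B, Δdeposits = −¥21.5B.
Δrequired reserves = 10% × −¥21.5B = −¥2.15B.
Δexcess reserves = Δreserves − Δrequired = −¥18B − (−¥2.15B) = -¥15.85 billion.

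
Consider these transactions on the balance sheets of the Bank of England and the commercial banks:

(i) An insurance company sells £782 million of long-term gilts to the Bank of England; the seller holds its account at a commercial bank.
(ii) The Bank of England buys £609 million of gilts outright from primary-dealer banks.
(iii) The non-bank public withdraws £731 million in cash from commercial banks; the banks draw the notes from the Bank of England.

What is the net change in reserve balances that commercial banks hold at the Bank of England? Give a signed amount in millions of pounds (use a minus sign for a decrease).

Bank of England balance sheet:
  Assets:      Securities +£1391M
  Liabilities: Bank reserves +£660M, Currency in circulation +£731M
So the change in reserve balances that commercial banks hold at the Bank of England is +£660 million.

+£660 million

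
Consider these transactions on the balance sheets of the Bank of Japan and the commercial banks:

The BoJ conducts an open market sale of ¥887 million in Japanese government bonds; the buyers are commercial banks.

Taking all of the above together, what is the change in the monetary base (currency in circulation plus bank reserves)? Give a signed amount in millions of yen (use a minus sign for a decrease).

BoJ balance sheet:
  Assets:      Securities −¥887M
  Liabilities: Bank reserves −¥887M
Monetary base = currency + reserves: 0 + (−¥887M) = -¥887 million.

-¥887 million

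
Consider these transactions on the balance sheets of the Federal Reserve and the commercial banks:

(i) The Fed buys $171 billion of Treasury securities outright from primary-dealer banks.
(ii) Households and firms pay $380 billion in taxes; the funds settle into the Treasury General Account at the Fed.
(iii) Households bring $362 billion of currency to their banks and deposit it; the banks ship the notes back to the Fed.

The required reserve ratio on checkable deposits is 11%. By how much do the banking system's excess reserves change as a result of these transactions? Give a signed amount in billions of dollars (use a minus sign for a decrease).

OMO purchase (from banks) $171 billion: reserves +$171B, deposits 0.
Government account inflow $380 billion: reserves −$380B, deposits −$380B.
Currency deposit $362 billion: reserves +$362B, deposits +$362B.
Totals: Δreserves = +$153B, Δdeposits = −$18B.
Δrequired reserves = 11% × −$18B = −$1.98B.
Δexcess reserves = Δreserves − Δrequired = +$153B − (−$1.98B) = +$154.98 billion.

+$154.98 billion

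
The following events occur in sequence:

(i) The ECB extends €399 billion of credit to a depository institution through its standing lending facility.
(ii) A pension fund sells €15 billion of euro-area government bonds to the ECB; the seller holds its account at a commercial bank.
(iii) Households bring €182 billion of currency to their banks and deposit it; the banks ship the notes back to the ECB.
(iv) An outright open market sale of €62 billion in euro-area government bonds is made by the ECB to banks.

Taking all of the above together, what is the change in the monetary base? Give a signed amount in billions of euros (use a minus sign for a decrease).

+€352 billion

Discount-window loan €399 billion: ECB balance sheet expands → +€399B.
Asset purchase (from non-banks) €15 billion: ECB balance sheet expands → +€15B.
Currency deposit €182 billion: just a shift between currency and reserves — both are base money → 0.
OMO sale (to banks) €62 billion: ECB balance sheet contracts → −€62B.
Net: 399 + 15 + 0 − 62 = +€352 billion.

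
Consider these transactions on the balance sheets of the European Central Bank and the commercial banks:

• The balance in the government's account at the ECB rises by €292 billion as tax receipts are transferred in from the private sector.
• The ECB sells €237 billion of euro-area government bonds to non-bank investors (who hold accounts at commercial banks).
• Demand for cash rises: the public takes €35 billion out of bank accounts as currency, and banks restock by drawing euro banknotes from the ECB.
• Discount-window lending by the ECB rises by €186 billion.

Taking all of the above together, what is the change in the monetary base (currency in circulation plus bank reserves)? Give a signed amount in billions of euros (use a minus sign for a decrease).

-€343 billion

ECB balance sheet:
  Assets:      Securities −€237B, Loans to banks +€186B
  Liabilities: Bank reserves −€378B, Currency in circulation +€35B, Government deposits +€292B
Commercial banking system:
  Assets:      Reserves at CB −€378B
  Liabilities: Checkable deposits −€564B, Borrowings from CB +€186B
Monetary base = currency + reserves: +€35B + (−€378B) = -€343 billion.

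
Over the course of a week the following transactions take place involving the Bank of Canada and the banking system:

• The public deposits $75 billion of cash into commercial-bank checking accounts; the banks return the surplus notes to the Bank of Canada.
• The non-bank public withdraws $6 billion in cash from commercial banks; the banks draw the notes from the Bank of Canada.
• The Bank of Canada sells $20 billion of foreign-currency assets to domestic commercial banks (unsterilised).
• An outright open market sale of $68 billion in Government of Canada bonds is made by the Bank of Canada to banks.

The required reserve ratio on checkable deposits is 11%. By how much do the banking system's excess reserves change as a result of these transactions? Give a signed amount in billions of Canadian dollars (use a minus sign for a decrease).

Currency deposit $75 billion: reserves +$75B, deposits +$75B.
Currency withdrawal $6 billion: reserves −$6B, deposits −$6B.
FX sale $20 billion: reserves −$20B, deposits 0.
OMO sale (to banks) $68 billion: reserves −$68B, deposits 0.
Totals: Δreserves = −$19B, Δdeposits = +$69B.
Δrequired reserves = 11% × +$69B = +$7.59B.
Δexcess reserves = Δreserves − Δrequired = −$19B − (+$7.59B) = -$26.59 billion.

-$26.59 billion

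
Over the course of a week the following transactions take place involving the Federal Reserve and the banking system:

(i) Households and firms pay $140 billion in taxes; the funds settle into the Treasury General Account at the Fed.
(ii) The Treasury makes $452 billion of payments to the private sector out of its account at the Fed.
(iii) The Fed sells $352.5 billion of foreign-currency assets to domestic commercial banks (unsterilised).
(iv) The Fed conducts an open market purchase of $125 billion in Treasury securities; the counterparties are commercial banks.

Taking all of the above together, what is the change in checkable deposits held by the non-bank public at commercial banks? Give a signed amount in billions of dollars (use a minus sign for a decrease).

Fed balance sheet:
  Assets:      Securities +$125B, Foreign assets −$352.5B
  Liabilities: Bank reserves +$84.5B, Government deposits −$312B
Commercial banking system:
  Assets:      Reserves at CB +$84.5B, Securities −$125B, Foreign assets +$352.5B
  Liabilities: Checkable deposits +$312B
So the change in checkable deposits held by the non-bank public at commercial banks is +$312 billion.

+$312 billion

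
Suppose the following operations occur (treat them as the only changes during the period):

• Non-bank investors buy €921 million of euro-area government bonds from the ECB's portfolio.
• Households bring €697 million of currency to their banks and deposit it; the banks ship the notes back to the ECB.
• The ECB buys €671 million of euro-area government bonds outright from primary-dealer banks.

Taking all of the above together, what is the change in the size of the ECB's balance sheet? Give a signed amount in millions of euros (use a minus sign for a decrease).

ECB balance sheet:
  Assets:      Securities −€250M
  Liabilities: Bank reserves +€447M, Currency in circulation −€697M
Change in total ECB assets = -€250 million.

-€250 million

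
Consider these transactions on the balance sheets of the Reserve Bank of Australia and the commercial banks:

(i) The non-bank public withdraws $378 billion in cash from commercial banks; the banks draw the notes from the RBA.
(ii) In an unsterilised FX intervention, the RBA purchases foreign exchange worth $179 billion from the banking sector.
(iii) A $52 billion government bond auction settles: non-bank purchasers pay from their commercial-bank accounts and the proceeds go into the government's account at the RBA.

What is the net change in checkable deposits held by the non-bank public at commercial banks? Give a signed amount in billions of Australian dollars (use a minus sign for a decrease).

-$430 billion

RBA balance sheet:
  Assets:      Foreign assets +$179B
  Liabilities: Bank reserves −$251B, Currency in circulation +$378B, Government deposits +$52B
Commercial banking system:
  Assets:      Reserves at CB −$251B, Foreign assets −$179B
  Liabilities: Checkable deposits −$430B
So the change in checkable deposits held by the non-bank public at commercial banks is -$430 billion.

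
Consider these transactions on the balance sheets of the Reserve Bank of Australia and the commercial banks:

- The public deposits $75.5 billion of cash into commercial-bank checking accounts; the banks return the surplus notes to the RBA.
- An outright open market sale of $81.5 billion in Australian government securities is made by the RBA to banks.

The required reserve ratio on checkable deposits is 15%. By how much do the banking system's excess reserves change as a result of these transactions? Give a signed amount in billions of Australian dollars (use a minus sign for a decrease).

Currency deposit $75.5 billion: reserves +$75.5B, deposits +$75.5B.
OMO sale (to banks) $81.5 billion: reserves −$81.5B, deposits 0.
Totals: Δreserves = −$6B, Δdeposits = +$75.5B.
Δrequired reserves = 15% × +$75.5B = +$11.325B.
Δexcess reserves = Δreserves − Δrequired = −$6B − (+$11.325B) = -$17.325 billion.

-$17.325 billion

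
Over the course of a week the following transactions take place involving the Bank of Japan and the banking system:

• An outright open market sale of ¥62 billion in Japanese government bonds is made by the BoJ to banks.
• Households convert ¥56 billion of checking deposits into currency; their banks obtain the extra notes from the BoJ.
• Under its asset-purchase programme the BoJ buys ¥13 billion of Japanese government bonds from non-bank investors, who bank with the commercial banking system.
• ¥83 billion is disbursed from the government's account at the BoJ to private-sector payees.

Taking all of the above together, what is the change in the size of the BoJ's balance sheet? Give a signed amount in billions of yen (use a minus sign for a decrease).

OMO sale (to banks) ¥62 billion: a BoJ asset is shed → −¥62B.
Currency withdrawal ¥56 billion: only the composition of liabilities changes → 0.
Asset purchase (from non-banks) ¥13 billion: a BoJ asset is acquired → +¥13B.
Government spending ¥83 billion: only the composition of liabilities changes → 0.
Net: −62 + 0 + 13 + 0 = -¥49 billion.

-¥49 billion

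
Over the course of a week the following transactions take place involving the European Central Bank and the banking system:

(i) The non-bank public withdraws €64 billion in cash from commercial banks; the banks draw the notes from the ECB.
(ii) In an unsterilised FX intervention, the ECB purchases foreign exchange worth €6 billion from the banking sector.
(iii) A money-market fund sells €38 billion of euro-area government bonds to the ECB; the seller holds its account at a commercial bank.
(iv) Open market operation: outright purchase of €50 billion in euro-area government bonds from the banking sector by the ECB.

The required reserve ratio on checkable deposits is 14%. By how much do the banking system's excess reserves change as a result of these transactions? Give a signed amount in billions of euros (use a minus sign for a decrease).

Currency withdrawal €64 billion: reserves −€64B, deposits −€64B.
FX purchase €6 billion: reserves +€6B, deposits 0.
Asset purchase (from non-banks) €38 billion: reserves +€38B, deposits +€38B.
OMO purchase (from banks) €50 billion: reserves +€50B, deposits 0.
Totals: Δreserves = +€30B, Δdeposits = −€26B.
Δrequired reserves = 14% × −€26B = −€3.64B.
Δexcess reserves = Δreserves − Δrequired = +€30B − (−€3.64B) = +€33.64 billion.

+€33.64 billion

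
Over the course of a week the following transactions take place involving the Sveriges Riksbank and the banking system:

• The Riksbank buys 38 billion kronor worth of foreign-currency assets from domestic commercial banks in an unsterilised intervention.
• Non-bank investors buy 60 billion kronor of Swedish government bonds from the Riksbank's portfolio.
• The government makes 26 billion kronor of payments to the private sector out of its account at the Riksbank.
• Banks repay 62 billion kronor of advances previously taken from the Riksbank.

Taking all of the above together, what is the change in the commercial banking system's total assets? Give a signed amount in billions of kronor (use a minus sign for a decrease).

Riksbank balance sheet:
  Assets:      Securities −60B, Loans to banks −62B, Foreign assets +38B
  Liabilities: Bank reserves −58B, Government deposits −26B
Commercial banking system:
  Assets:      Reserves at CB −58B, Foreign assets −38B
  Liabilities: Checkable deposits −34B, Borrowings from CB −62B
Change in total bank assets = -96 billion.

-96 billion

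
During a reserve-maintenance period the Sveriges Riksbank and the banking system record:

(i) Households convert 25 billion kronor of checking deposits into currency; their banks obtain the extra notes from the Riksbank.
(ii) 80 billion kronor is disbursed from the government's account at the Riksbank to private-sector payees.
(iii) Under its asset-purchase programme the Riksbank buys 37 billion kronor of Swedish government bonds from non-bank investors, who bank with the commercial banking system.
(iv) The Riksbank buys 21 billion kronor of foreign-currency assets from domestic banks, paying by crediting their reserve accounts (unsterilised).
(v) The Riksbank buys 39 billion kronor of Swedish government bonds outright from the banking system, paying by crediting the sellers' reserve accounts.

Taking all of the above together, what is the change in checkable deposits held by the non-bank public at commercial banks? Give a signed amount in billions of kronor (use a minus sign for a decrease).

+92 billion

Currency withdrawal 25 billion kronor: non-bank counterparties' bank balances fall → −25B.
Government spending 80 billion kronor: non-bank counterparties' bank balances rise → +80B.
Asset purchase (from non-banks) 37 billion kronor: non-bank counterparties' bank balances rise → +37B.
FX purchase 21 billion kronor: the counterparty is a bank, so public deposits are unchanged → 0.
OMO purchase (from banks) 39 billion kronor: the counterparty is a bank, so public deposits are unchanged → 0.
Net: −25 + 80 + 37 + 0 + 0 = +92 billion.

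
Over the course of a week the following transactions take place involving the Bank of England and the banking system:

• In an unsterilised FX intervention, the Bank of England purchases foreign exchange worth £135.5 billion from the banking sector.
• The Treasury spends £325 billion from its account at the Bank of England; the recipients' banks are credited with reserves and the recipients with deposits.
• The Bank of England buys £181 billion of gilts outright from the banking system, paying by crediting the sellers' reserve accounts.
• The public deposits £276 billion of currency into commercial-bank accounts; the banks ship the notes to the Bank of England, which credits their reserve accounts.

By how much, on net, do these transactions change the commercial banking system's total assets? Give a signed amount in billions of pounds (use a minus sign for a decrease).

+£601 billion

Bank of England balance sheet:
  Assets:      Securities +£181B, Foreign assets +£135.5B
  Liabilities: Bank reserves +£917.5B, Currency in circulation −£276B, Government deposits −£325B
Commercial banking system:
  Assets:      Reserves at CB +£917.5B, Securities −£181B, Foreign assets −£135.5B
  Liabilities: Checkable deposits +£601B
Change in total bank assets = +£601 billion.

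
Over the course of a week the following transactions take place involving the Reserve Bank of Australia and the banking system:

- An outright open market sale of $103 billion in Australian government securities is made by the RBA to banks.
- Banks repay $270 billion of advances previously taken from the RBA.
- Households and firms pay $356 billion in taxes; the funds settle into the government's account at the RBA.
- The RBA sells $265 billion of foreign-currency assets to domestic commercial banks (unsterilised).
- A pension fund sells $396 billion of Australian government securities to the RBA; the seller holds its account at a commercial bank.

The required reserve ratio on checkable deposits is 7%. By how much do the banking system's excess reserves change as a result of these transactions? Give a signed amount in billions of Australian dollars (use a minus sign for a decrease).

-$600.8 billion

OMO sale (to banks) $103 billion: reserves −$103B, deposits 0.
Discount-window repayment $270 billion: reserves −$270B, deposits 0.
Government account inflow $356 billion: reserves −$356B, deposits −$356B.
FX sale $265 billion: reserves −$265B, deposits 0.
Asset purchase (from non-banks) $396 billion: reserves +$396B, deposits +$396B.
Totals: Δreserves = −$598B, Δdeposits = +$40B.
Δrequired reserves = 7% × +$40B = +$2.8B.
Δexcess reserves = Δreserves − Δrequired = −$598B − (+$2.8B) = -$600.8 billion.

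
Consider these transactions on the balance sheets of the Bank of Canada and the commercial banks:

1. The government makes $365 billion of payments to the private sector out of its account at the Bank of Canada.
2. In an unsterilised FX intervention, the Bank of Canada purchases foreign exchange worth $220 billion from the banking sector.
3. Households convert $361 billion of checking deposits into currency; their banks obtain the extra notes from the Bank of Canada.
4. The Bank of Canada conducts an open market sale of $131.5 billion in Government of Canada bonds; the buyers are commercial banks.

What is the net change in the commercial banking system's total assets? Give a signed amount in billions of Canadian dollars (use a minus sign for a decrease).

+$4 billion

Government spending $365 billion: bank balance sheets expand → +$365B.
FX purchase $220 billion: just an asset swap on bank balance sheets → 0.
Currency withdrawal $361 billion: bank balance sheets shrink → −$361B.
OMO sale (to banks) $131.5 billion: just an asset swap on bank balance sheets → 0.
Net: 365 + 0 − 361 + 0 = +$4 billion.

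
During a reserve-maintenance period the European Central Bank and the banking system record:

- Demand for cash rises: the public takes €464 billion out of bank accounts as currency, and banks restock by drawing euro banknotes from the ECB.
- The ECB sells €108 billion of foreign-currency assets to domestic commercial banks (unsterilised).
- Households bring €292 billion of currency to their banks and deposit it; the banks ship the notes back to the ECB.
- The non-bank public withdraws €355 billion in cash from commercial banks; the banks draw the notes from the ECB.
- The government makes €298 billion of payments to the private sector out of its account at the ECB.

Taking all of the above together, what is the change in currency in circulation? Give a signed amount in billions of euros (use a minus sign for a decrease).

ECB balance sheet:
  Assets:      Foreign assets −€108B
  Liabilities: Bank reserves −€337B, Currency in circulation +€527B, Government deposits −€298B
Commercial banking system:
  Assets:      Reserves at CB −€337B, Foreign assets +€108B
  Liabilities: Checkable deposits −€229B
So the change in currency in circulation is +€527 billion.

+€527 billion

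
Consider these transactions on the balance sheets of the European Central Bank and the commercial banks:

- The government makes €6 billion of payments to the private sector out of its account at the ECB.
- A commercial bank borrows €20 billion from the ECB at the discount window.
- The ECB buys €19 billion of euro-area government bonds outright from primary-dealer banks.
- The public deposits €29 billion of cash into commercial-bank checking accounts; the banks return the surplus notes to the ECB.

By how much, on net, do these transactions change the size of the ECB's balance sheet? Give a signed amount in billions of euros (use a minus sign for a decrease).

+€39 billion

Government spending €6 billion: only the composition of liabilities changes → 0.
Discount-window loan €20 billion: an ECB asset is acquired → +€20B.
OMO purchase (from banks) €19 billion: an ECB asset is acquired → +€19B.
Currency deposit €29 billion: only the composition of liabilities changes → 0.
Net: 0 + 20 + 19 + 0 = +€39 billion.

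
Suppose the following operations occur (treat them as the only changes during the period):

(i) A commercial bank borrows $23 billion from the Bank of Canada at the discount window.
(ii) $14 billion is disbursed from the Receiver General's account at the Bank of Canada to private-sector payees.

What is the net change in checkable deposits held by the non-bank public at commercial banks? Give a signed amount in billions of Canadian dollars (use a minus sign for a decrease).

Discount-window loan $23 billion: the counterparty is a bank, so public deposits are unchanged → 0.
Government spending $14 billion: non-bank counterparties' bank balances rise → +$14B.
Net: 0 + 14 = +$14 billion.

+$14 billion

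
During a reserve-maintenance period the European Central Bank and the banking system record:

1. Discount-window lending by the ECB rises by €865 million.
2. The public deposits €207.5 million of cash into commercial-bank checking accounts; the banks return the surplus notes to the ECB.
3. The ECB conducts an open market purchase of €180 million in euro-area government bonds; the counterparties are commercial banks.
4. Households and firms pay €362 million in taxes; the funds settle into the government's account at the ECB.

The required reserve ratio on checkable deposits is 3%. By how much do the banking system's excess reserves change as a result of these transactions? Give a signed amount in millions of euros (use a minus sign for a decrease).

+€895.135 million

Discount-window loan €865 million: reserves +€865M, deposits 0.
Currency deposit €207.5 million: reserves +€207.5M, deposits +€207.5M.
OMO purchase (from banks) €180 million: reserves +€180M, deposits 0.
Government account inflow €362 million: reserves −€362M, deposits −€362M.
Totals: Δreserves = +€890.5M, Δdeposits = −€154.5M.
Δrequired reserves = 3% × −€154.5M = −€4.635M.
Δexcess reserves = Δreserves − Δrequired = +€890.5M − (−€4.635M) = +€895.135 million.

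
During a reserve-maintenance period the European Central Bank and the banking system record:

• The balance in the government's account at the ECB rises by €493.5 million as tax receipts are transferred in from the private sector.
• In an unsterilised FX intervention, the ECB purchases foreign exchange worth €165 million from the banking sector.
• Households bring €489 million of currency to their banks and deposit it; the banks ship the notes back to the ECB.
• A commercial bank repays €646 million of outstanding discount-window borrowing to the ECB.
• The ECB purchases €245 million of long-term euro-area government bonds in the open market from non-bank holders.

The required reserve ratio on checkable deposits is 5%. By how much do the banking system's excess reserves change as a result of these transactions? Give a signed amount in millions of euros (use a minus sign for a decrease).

Government account inflow €493.5 million: reserves −€493.5M, deposits −€493.5M.
FX purchase €165 million: reserves +€165M, deposits 0.
Currency deposit €489 million: reserves +€489M, deposits +€489M.
Discount-window repayment €646 million: reserves −€646M, deposits 0.
Asset purchase (from non-banks) €245 million: reserves +€245M, deposits +€245M.
Totals: Δreserves = −€240.5M, Δdeposits = +€240.5M.
Δrequired reserves = 5% × +€240.5M = +€12.025M.
Δexcess reserves = Δreserves − Δrequired = −€240.5M − (+€12.025M) = -€252.525 million.

-€252.525 million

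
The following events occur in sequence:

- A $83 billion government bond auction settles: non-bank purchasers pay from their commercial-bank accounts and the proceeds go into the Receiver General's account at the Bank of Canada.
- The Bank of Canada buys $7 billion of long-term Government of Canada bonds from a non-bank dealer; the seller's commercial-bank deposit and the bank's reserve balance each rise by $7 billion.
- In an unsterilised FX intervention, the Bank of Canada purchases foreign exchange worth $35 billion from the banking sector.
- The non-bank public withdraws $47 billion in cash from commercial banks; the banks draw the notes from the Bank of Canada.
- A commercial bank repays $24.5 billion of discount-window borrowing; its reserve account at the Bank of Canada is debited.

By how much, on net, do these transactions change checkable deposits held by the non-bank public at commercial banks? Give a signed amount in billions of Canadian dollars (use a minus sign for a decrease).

-$123 billion

Government account inflow $83 billion: non-bank counterparties' bank balances fall → −$83B.
Asset purchase (from non-banks) $7 billion: non-bank counterparties' bank balances rise → +$7B.
FX purchase $35 billion: the counterparty is a bank, so public deposits are unchanged → 0.
Currency withdrawal $47 billion: non-bank counterparties' bank balances fall → −$47B.
Discount-window repayment $24.5 billion: the counterparty is a bank, so public deposits are unchanged → 0.
Net: −83 + 7 + 0 − 47 + 0 = -$123 billion.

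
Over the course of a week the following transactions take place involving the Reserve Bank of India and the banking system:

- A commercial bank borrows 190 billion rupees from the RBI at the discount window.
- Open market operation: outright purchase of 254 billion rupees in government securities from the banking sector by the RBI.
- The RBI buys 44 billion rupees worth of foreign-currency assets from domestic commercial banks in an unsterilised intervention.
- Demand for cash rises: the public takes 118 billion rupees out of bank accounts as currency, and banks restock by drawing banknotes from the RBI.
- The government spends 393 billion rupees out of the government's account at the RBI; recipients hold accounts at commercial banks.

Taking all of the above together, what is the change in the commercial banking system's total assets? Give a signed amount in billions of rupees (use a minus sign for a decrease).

+465 billion

Discount-window loan 190 billion rupees: bank balance sheets expand → +190B.
OMO purchase (from banks) 254 billion rupees: just an asset swap on bank balance sheets → 0.
FX purchase 44 billion rupees: just an asset swap on bank balance sheets → 0.
Currency withdrawal 118 billion rupees: bank balance sheets shrink → −118B.
Government spending 393 billion rupees: bank balance sheets expand → +393B.
Net: 190 + 0 + 0 − 118 + 393 = +465 billion.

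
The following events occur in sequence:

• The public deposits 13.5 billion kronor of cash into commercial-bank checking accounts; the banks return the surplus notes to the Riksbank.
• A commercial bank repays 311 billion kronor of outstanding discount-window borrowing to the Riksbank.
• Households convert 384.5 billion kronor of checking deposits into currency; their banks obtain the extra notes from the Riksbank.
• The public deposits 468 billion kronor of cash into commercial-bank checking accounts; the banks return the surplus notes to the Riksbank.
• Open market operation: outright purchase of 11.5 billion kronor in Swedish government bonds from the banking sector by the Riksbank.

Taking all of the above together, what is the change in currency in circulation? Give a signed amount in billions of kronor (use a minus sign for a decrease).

-97 billion

Riksbank balance sheet:
  Assets:      Securities +11.5B, Loans to banks −311B
  Liabilities: Bank reserves −202.5B, Currency in circulation −97B
So the change in currency in circulation is -97 billion.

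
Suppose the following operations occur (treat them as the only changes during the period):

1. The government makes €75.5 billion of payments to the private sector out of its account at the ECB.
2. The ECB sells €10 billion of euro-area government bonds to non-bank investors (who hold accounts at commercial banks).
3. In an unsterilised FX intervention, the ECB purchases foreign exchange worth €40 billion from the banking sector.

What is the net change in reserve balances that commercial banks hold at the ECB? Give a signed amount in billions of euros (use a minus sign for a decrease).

ECB balance sheet:
  Assets:      Securities −€10B, Foreign assets +€40B
  Liabilities: Bank reserves +€105.5B, Government deposits −€75.5B
So the change in reserve balances that commercial banks hold at the ECB is +€105.5 billion.

+€105.5 billion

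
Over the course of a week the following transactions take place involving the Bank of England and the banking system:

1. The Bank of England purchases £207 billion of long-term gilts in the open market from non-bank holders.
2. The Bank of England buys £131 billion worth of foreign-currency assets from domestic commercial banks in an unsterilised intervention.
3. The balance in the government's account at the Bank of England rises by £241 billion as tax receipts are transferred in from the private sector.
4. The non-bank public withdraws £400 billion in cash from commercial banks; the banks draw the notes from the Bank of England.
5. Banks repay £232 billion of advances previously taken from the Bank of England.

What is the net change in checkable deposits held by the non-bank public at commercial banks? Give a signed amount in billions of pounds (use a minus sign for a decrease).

Bank of England balance sheet:
  Assets:      Securities +£207B, Loans to banks −£232B, Foreign assets +£131B
  Liabilities: Bank reserves −£535B, Currency in circulation +£400B, Government deposits +£241B
Commercial banking system:
  Assets:      Reserves at CB −£535B, Foreign assets −£131B
  Liabilities: Checkable deposits −£434B, Borrowings from CB −£232B
So the change in checkable deposits held by the non-bank public at commercial banks is -£434 billion.

-£434 billion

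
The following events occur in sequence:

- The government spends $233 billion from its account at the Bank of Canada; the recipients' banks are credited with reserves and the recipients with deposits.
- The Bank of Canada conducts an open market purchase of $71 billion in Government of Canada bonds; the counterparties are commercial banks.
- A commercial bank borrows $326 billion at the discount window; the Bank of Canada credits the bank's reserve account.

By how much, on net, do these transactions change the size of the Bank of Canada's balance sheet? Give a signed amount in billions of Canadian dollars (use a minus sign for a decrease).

+$397 billion

Government spending $233 billion: only the composition of liabilities changes → 0.
OMO purchase (from banks) $71 billion: a Bank of Canada asset is acquired → +$71B.
Discount-window loan $326 billion: a Bank of Canada asset is acquired → +$326B.
Net: 0 + 71 + 326 = +$397 billion.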